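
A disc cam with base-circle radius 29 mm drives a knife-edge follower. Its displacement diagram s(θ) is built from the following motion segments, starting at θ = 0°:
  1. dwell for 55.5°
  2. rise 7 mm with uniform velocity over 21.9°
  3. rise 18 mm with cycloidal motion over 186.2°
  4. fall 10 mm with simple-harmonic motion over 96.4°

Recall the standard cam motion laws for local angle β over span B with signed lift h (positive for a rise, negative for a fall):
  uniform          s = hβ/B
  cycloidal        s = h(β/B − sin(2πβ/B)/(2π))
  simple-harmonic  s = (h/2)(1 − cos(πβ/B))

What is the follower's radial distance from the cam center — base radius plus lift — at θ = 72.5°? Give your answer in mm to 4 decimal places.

seg 1 [0°–55.5°] dwell: s stays 0.0000
seg 2 [55.5°–77.4°] uniform, h=7: θ=72.5° here. β=17, B=21.9. 7·17/21.9 = 5.4338 → s = 5.4338
radial distance = base radius + s = 29 + 5.4338 = 34.4338

34.4338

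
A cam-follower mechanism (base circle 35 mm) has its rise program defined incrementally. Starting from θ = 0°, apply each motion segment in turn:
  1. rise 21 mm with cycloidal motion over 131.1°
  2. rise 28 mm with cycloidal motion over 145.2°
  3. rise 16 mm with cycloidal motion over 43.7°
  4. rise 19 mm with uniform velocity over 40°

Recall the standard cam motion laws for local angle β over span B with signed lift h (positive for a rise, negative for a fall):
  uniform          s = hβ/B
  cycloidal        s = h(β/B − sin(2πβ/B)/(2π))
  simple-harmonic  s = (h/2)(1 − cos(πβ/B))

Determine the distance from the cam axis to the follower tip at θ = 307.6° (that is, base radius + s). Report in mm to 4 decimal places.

seg 1 [0°–131.1°] cycloidal, h=21: full span → s += 21 → s = 21.0000
seg 2 [131.1°–276.3°] cycloidal, h=28: full span → s += 28 → s = 49.0000
seg 3 [276.3°–320°] cycloidal, h=16: θ=307.6° here. β=31.3, B=43.7. 16·(0.7162 − sin(2π·0.7162)/(2π)) = 13.9494 → s = 62.9494
radial distance = base radius + s = 35 + 62.9494 = 97.9494

97.9494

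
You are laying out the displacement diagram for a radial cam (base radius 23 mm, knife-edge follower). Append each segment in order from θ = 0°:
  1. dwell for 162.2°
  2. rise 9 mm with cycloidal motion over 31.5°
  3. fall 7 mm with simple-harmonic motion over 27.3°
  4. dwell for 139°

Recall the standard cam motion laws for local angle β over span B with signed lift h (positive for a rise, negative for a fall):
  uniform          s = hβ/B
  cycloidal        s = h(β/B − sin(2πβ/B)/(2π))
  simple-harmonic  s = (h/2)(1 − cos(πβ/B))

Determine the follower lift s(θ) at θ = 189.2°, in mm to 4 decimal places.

seg 1 [0°–162.2°] dwell: s stays 0.0000
seg 2 [162.2°–193.7°] cycloidal, h=9: θ=189.2° here. β=27, B=31.5. 9·(0.8571 − sin(2π·0.8571)/(2π)) = 8.8342 → s = 8.8342

8.8342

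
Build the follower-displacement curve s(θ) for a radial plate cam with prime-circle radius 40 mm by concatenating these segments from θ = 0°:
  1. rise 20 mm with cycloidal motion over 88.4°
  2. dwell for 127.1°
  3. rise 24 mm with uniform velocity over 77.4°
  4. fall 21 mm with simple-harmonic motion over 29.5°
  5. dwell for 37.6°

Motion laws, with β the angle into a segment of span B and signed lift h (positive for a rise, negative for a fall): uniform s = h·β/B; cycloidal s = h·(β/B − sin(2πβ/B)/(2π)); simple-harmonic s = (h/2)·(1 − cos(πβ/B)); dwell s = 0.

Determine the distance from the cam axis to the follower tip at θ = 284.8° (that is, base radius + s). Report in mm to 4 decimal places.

seg 1 [0°–88.4°] cycloidal, h=20: full span → s += 20 → s = 20.0000
seg 2 [88.4°–215.5°] dwell: s stays 20.0000
seg 3 [215.5°–292.9°] uniform, h=24: θ=284.8° here. β=69.3, B=77.4. 24·69.3/77.4 = 21.4884 → s = 41.4884
radial distance = base radius + s = 40 + 41.4884 = 81.4884

81.4884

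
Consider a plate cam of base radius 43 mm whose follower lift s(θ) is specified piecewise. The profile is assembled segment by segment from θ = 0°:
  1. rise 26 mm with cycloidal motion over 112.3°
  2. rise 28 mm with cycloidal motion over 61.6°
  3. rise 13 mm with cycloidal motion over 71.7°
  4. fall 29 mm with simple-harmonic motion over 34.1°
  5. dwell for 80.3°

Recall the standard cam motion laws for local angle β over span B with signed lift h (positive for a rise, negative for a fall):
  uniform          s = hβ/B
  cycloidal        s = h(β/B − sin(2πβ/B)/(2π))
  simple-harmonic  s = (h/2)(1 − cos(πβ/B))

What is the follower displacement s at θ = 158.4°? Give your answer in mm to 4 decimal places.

seg 1 [0°–112.3°] cycloidal, h=26: full span → s += 26 → s = 26.0000
seg 2 [112.3°–173.9°] cycloidal, h=28: θ=158.4° here. β=46.1, B=61.6. 28·(0.7484 − sin(2π·0.7484)/(2π)) = 25.4107 → s = 51.4107

51.4107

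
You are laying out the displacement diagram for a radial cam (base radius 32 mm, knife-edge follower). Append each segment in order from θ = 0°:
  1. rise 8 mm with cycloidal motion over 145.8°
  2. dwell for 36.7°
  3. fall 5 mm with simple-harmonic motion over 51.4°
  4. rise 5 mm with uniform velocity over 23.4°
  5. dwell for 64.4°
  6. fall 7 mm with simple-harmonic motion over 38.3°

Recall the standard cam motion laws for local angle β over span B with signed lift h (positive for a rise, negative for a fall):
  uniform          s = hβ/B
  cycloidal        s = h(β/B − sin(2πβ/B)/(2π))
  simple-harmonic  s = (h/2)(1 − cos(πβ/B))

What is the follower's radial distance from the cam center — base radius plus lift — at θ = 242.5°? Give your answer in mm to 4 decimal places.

seg 1 [0°–145.8°] cycloidal, h=8: full span → s += 8 → s = 8.0000
seg 2 [145.8°–182.5°] dwell: s stays 8.0000
seg 3 [182.5°–233.9°] simple-harmonic, h=-5: full span → s += -5 → s = 3.0000
seg 4 [233.9°–257.3°] uniform, h=5: θ=242.5° here. β=8.6, B=23.4. 5·8.6/23.4 = 1.8376 → s = 4.8376
radial distance = base radius + s = 32 + 4.8376 = 36.8376

36.8376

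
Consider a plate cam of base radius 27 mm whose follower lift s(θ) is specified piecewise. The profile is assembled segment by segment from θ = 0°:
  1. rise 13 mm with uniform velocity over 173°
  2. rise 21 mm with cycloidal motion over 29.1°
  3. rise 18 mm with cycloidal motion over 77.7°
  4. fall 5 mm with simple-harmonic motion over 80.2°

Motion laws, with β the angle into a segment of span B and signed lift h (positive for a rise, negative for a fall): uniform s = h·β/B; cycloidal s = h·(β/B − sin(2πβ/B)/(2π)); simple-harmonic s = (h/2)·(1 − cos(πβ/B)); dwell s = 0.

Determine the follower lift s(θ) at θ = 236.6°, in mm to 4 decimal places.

seg 1 [0°–173°] uniform, h=13: full span → s += 13 → s = 13.0000
seg 2 [173°–202.1°] cycloidal, h=21: full span → s += 21 → s = 34.0000
seg 3 [202.1°–279.8°] cycloidal, h=18: θ=236.6° here. β=34.5, B=77.7. 18·(0.4440 − sin(2π·0.4440)/(2π)) = 7.0052 → s = 41.0052

41.0052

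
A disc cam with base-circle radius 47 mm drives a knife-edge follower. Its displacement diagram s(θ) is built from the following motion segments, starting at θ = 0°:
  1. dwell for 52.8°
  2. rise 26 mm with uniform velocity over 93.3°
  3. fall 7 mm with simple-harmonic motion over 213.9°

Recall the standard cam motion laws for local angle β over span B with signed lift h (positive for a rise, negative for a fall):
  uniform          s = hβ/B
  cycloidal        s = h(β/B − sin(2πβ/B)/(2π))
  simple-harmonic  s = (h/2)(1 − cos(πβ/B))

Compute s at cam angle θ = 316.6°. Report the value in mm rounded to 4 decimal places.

seg 1 [0°–52.8°] dwell: s stays 0.0000
seg 2 [52.8°–146.1°] uniform, h=26: full span → s += 26 → s = 26.0000
seg 3 [146.1°–360°] simple-harmonic, h=-7: θ=316.6° here. β=170.5, B=213.9. -7/2·(1 − cos(π·0.7971)) = -6.3127 → s = 19.6873

19.6873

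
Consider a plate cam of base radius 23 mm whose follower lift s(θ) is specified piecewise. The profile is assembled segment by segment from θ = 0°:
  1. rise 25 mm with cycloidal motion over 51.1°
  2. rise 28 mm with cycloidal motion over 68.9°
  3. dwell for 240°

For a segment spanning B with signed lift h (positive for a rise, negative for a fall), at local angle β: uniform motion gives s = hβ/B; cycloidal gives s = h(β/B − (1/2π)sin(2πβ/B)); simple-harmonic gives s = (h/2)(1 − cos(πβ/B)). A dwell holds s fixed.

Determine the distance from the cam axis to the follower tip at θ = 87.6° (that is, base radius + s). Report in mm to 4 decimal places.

seg 1 [0°–51.1°] cycloidal, h=25: full span → s += 25 → s = 25.0000
seg 2 [51.1°–120°] cycloidal, h=28: θ=87.6° here. β=36.5, B=68.9. 28·(0.5298 − sin(2π·0.5298)/(2π)) = 15.6613 → s = 40.6613
radial distance = base radius + s = 23 + 40.6613 = 63.6613

63.6613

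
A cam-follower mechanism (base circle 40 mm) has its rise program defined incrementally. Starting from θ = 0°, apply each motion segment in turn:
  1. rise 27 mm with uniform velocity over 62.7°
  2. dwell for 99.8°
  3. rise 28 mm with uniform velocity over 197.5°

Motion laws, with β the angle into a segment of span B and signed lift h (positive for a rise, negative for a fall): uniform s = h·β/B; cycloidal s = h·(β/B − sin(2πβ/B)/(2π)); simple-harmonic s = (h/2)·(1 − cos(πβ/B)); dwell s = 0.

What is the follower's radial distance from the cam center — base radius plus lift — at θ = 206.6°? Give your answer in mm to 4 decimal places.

seg 1 [0°–62.7°] uniform, h=27: full span → s += 27 → s = 27.0000
seg 2 [62.7°–162.5°] dwell: s stays 27.0000
seg 3 [162.5°–360°] uniform, h=28: θ=206.6° here. β=44.1, B=197.5. 28·44.1/197.5 = 6.2522 → s = 33.2522
radial distance = base radius + s = 40 + 33.2522 = 73.2522

73.2522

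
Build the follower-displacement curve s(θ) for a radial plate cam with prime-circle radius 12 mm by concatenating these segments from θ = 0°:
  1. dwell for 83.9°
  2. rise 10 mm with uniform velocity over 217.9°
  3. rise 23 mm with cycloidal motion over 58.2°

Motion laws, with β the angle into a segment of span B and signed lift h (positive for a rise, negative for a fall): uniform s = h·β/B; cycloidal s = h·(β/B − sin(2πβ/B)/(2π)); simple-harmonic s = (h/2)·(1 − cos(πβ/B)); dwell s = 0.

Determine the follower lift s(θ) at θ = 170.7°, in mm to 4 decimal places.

seg 1 [0°–83.9°] dwell: s stays 0.0000
seg 2 [83.9°–301.8°] uniform, h=10: θ=170.7° here. β=86.8, B=217.9. 10·86.8/217.9 = 3.9835 → s = 3.9835

3.9835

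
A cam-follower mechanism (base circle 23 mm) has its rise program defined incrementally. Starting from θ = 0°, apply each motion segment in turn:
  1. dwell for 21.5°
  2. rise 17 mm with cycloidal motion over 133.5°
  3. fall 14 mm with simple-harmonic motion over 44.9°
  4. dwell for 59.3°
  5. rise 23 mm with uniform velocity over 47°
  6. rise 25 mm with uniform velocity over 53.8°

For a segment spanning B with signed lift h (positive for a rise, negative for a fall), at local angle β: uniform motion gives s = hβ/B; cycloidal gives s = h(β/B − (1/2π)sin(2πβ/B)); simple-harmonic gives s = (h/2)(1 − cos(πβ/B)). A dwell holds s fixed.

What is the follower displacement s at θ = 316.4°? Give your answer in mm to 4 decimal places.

seg 1 [0°–21.5°] dwell: s stays 0.0000
seg 2 [21.5°–155°] cycloidal, h=17: full span → s += 17 → s = 17.0000
seg 3 [155°–199.9°] simple-harmonic, h=-14: full span → s += -14 → s = 3.0000
seg 4 [199.9°–259.2°] dwell: s stays 3.0000
seg 5 [259.2°–306.2°] uniform, h=23: full span → s += 23 → s = 26.0000
seg 6 [306.2°–360°] uniform, h=25: θ=316.4° here. β=10.2, B=53.8. 25·10.2/53.8 = 4.7398 → s = 30.7398

30.7398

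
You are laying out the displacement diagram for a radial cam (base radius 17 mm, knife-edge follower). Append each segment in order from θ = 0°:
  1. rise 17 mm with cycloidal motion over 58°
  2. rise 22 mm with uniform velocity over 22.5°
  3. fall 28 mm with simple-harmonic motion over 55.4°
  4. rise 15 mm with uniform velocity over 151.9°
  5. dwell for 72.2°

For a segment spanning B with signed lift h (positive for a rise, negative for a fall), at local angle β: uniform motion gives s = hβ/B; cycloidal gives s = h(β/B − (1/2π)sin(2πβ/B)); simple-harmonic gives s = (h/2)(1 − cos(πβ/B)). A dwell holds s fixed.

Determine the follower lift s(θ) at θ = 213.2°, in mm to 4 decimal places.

seg 1 [0°–58°] cycloidal, h=17: full span → s += 17 → s = 17.0000
seg 2 [58°–80.5°] uniform, h=22: full span → s += 22 → s = 39.0000
seg 3 [80.5°–135.9°] simple-harmonic, h=-28: full span → s += -28 → s = 11.0000
seg 4 [135.9°–287.8°] uniform, h=15: θ=213.2° here. β=77.3, B=151.9. 15·77.3/151.9 = 7.6333 → s = 18.6333

18.6333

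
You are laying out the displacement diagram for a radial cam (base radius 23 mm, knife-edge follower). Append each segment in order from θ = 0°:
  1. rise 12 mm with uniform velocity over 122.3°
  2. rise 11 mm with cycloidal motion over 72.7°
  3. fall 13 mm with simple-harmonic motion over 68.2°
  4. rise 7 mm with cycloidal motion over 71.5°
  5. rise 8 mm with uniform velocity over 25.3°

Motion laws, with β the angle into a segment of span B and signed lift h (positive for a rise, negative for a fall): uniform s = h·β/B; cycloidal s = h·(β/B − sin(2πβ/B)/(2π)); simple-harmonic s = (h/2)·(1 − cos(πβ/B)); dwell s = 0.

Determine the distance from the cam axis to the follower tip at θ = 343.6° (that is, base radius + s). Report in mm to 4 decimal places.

seg 1 [0°–122.3°] uniform, h=12: full span → s += 12 → s = 12.0000
seg 2 [122.3°–195°] cycloidal, h=11: full span → s += 11 → s = 23.0000
seg 3 [195°–263.2°] simple-harmonic, h=-13: full span → s += -13 → s = 10.0000
seg 4 [263.2°–334.7°] cycloidal, h=7: full span → s += 7 → s = 17.0000
seg 5 [334.7°–360°] uniform, h=8: θ=343.6° here. β=8.9, B=25.3. 8·8.9/25.3 = 2.8142 → s = 19.8142
radial distance = base radius + s = 23 + 19.8142 = 42.8142

42.8142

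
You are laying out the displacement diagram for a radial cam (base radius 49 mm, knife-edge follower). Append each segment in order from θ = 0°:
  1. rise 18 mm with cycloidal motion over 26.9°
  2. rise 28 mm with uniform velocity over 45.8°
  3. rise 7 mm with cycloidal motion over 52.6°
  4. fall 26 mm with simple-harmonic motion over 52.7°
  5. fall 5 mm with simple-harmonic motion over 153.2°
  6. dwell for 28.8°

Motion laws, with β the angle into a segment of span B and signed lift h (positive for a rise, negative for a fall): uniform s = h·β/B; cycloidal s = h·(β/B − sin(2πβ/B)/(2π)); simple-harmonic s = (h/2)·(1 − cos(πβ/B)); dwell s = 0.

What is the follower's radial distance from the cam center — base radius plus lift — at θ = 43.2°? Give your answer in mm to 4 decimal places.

seg 1 [0°–26.9°] cycloidal, h=18: full span → s += 18 → s = 18.0000
seg 2 [26.9°–72.7°] uniform, h=28: θ=43.2° here. β=16.3, B=45.8. 28·16.3/45.8 = 9.9651 → s = 27.9651
radial distance = base radius + s = 49 + 27.9651 = 76.9651

76.9651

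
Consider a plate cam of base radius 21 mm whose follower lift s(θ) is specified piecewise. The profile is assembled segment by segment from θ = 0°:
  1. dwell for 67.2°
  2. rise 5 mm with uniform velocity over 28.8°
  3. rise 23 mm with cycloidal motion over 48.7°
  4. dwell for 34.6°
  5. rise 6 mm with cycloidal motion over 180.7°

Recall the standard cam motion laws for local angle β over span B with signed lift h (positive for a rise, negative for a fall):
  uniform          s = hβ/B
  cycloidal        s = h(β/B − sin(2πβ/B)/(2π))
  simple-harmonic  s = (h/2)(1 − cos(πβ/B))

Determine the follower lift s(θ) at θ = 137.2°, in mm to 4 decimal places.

seg 1 [0°–67.2°] dwell: s stays 0.0000
seg 2 [67.2°–96°] uniform, h=5: full span → s += 5 → s = 5.0000
seg 3 [96°–144.7°] cycloidal, h=23: θ=137.2° here. β=41.2, B=48.7. 23·(0.8460 − sin(2π·0.8460)/(2π)) = 22.4726 → s = 27.4726

27.4726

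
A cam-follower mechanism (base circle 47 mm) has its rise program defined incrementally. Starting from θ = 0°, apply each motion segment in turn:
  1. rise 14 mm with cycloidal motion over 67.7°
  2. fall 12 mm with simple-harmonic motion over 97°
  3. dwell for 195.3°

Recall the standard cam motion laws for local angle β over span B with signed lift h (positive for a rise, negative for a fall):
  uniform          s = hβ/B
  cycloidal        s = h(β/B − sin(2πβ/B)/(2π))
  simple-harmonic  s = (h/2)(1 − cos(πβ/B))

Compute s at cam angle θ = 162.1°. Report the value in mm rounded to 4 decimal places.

seg 1 [0°–67.7°] cycloidal, h=14: full span → s += 14 → s = 14.0000
seg 2 [67.7°–164.7°] simple-harmonic, h=-12: θ=162.1° here. β=94.4, B=97. -12/2·(1 − cos(π·0.9732)) = -11.9787 → s = 2.0213

2.0213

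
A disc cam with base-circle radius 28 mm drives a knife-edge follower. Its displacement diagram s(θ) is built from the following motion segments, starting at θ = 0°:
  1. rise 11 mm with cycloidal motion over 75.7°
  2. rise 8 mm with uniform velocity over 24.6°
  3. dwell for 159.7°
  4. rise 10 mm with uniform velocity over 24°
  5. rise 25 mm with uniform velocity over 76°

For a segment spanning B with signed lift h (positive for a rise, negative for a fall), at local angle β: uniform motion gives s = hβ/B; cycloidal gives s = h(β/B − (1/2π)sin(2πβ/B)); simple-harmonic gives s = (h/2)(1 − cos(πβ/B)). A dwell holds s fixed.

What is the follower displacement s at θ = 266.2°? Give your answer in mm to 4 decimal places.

seg 1 [0°–75.7°] cycloidal, h=11: full span → s += 11 → s = 11.0000
seg 2 [75.7°–100.3°] uniform, h=8: full span → s += 8 → s = 19.0000
seg 3 [100.3°–260°] dwell: s stays 19.0000
seg 4 [260°–284°] uniform, h=10: θ=266.2° here. β=6.2, B=24. 10·6.2/24 = 2.5833 → s = 21.5833

21.5833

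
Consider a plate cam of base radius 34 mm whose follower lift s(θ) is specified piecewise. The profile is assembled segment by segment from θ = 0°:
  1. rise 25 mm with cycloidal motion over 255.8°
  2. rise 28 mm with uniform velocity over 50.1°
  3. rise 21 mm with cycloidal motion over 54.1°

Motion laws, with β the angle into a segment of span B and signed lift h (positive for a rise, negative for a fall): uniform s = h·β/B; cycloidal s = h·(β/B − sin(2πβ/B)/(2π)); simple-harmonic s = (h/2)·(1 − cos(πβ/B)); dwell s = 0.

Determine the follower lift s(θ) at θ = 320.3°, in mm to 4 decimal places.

seg 1 [0°–255.8°] cycloidal, h=25: full span → s += 25 → s = 25.0000
seg 2 [255.8°–305.9°] uniform, h=28: full span → s += 28 → s = 53.0000
seg 3 [305.9°–360°] cycloidal, h=21: θ=320.3° here. β=14.4, B=54.1. 21·(0.2662 − sin(2π·0.2662)/(2π)) = 2.2646 → s = 55.2646

55.2646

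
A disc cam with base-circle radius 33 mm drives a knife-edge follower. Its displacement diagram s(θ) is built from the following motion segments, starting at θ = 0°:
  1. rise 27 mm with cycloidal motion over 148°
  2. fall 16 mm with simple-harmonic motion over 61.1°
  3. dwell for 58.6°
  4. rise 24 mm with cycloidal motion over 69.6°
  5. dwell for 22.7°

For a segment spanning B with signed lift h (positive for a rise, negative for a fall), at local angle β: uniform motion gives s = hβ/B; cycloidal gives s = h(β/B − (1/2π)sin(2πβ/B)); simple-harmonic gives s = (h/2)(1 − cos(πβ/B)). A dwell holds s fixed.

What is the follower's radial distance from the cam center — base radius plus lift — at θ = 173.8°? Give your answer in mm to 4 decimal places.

seg 1 [0°–148°] cycloidal, h=27: full span → s += 27 → s = 27.0000
seg 2 [148°–209.1°] simple-harmonic, h=-16: θ=173.8° here. β=25.8, B=61.1. -16/2·(1 − cos(π·0.4223)) = -6.0655 → s = 20.9345
radial distance = base radius + s = 33 + 20.9345 = 53.9345

53.9345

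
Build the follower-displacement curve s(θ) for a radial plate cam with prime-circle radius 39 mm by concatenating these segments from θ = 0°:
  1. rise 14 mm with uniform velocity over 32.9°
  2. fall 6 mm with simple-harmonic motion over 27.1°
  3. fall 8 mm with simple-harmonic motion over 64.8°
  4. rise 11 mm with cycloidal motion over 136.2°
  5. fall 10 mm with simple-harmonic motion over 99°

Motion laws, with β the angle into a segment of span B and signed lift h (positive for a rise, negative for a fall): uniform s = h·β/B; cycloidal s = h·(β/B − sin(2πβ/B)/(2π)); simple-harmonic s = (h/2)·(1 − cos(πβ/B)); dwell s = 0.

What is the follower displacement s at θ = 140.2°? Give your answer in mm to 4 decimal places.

seg 1 [0°–32.9°] uniform, h=14: full span → s += 14 → s = 14.0000
seg 2 [32.9°–60°] simple-harmonic, h=-6: full span → s += -6 → s = 8.0000
seg 3 [60°–124.8°] simple-harmonic, h=-8: full span → s += -8 → s = 0.0000
seg 4 [124.8°–261°] cycloidal, h=11: θ=140.2° here. β=15.4, B=136.2. 11·(0.1131 − sin(2π·0.1131)/(2π)) = 0.1020 → s = 0.1020

0.1020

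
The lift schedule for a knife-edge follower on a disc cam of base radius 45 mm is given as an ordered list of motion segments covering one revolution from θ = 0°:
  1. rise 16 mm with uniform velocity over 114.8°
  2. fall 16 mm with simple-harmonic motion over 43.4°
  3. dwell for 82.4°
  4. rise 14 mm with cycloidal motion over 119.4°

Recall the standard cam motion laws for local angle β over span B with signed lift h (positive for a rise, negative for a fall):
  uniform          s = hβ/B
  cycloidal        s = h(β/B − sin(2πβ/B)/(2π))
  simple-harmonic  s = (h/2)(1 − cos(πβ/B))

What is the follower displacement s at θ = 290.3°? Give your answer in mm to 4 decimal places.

seg 1 [0°–114.8°] uniform, h=16: full span → s += 16 → s = 16.0000
seg 2 [114.8°–158.2°] simple-harmonic, h=-16: full span → s += -16 → s = 0.0000
seg 3 [158.2°–240.6°] dwell: s stays 0.0000
seg 4 [240.6°–360°] cycloidal, h=14: θ=290.3° here. β=49.7, B=119.4. 14·(0.4162 − sin(2π·0.4162)/(2π)) = 4.7083 → s = 4.7083

4.7083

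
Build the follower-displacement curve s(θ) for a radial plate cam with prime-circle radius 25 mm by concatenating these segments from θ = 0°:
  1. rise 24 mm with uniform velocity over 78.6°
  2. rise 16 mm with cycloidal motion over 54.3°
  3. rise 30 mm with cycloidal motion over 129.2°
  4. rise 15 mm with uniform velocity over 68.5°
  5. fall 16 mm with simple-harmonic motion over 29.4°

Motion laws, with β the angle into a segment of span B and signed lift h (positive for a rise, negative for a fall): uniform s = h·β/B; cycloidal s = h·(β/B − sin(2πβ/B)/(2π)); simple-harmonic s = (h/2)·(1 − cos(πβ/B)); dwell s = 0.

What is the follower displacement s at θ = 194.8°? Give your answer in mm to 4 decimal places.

seg 1 [0°–78.6°] uniform, h=24: full span → s += 24 → s = 24.0000
seg 2 [78.6°–132.9°] cycloidal, h=16: full span → s += 16 → s = 40.0000
seg 3 [132.9°–262.1°] cycloidal, h=30: θ=194.8° here. β=61.9, B=129.2. 30·(0.4791 − sin(2π·0.4791)/(2π)) = 13.7479 → s = 53.7479

53.7479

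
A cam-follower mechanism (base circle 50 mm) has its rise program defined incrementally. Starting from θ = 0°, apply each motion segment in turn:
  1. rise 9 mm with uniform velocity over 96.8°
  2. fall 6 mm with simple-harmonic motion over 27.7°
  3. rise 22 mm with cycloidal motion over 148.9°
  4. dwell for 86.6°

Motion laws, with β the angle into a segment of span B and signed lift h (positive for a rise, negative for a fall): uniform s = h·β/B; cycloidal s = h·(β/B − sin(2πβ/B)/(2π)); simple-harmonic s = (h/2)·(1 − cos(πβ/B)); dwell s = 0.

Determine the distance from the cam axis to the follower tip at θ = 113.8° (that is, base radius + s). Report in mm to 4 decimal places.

seg 1 [0°–96.8°] uniform, h=9: full span → s += 9 → s = 9.0000
seg 2 [96.8°–124.5°] simple-harmonic, h=-6: θ=113.8° here. β=17, B=27.7. -6/2·(1 − cos(π·0.6137)) = -4.0491 → s = 4.9509
radial distance = base radius + s = 50 + 4.9509 = 54.9509

54.9509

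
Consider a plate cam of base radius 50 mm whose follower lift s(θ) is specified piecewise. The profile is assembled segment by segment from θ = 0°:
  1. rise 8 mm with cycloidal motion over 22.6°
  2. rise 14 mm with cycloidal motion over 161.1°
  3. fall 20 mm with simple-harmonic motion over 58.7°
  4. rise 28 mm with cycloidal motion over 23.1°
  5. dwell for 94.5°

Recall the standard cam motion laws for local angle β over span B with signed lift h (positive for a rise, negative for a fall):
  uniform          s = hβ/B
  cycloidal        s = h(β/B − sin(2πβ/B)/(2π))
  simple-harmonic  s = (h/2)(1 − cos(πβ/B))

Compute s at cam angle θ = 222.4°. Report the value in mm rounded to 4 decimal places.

seg 1 [0°–22.6°] cycloidal, h=8: full span → s += 8 → s = 8.0000
seg 2 [22.6°–183.7°] cycloidal, h=14: full span → s += 14 → s = 22.0000
seg 3 [183.7°–242.4°] simple-harmonic, h=-20: θ=222.4° here. β=38.7, B=58.7. -20/2·(1 − cos(π·0.6593)) = -14.7978 → s = 7.2022

7.2022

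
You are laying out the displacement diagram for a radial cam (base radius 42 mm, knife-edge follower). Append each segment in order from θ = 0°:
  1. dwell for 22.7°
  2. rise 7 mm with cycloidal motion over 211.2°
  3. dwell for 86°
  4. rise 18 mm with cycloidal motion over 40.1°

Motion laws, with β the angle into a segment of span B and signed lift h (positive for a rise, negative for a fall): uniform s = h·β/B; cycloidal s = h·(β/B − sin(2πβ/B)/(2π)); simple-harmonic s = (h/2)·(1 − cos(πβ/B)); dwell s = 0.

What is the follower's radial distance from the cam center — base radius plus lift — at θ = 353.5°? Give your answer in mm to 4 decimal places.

seg 1 [0°–22.7°] dwell: s stays 0.0000
seg 2 [22.7°–233.9°] cycloidal, h=7: full span → s += 7 → s = 7.0000
seg 3 [233.9°–319.9°] dwell: s stays 7.0000
seg 4 [319.9°–360°] cycloidal, h=18: θ=353.5° here. β=33.6, B=40.1. 18·(0.8379 − sin(2π·0.8379)/(2π)) = 17.5211 → s = 24.5211
radial distance = base radius + s = 42 + 24.5211 = 66.5211

66.5211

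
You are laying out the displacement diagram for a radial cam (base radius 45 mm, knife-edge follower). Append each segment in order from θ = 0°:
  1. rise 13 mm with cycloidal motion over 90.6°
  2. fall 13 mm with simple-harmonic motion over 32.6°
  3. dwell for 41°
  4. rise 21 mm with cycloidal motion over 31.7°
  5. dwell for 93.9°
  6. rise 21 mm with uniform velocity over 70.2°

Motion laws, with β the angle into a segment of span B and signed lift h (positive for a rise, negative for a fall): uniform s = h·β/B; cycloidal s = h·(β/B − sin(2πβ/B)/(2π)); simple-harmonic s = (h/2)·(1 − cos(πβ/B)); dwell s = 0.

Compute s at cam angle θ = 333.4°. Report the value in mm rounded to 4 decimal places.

seg 1 [0°–90.6°] cycloidal, h=13: full span → s += 13 → s = 13.0000
seg 2 [90.6°–123.2°] simple-harmonic, h=-13: full span → s += -13 → s = 0.0000
seg 3 [123.2°–164.2°] dwell: s stays 0.0000
seg 4 [164.2°–195.9°] cycloidal, h=21: full span → s += 21 → s = 21.0000
seg 5 [195.9°–289.8°] dwell: s stays 21.0000
seg 6 [289.8°–360°] uniform, h=21: θ=333.4° here. β=43.6, B=70.2. 21·43.6/70.2 = 13.0427 → s = 34.0427

34.0427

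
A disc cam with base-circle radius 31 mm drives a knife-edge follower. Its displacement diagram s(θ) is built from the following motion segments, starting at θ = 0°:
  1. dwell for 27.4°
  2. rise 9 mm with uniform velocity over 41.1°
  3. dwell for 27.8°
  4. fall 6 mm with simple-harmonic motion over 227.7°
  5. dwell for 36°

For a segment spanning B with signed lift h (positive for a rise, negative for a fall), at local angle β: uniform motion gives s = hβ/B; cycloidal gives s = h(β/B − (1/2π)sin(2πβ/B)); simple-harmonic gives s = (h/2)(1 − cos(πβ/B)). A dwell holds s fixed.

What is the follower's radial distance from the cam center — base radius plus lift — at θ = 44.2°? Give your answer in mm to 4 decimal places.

seg 1 [0°–27.4°] dwell: s stays 0.0000
seg 2 [27.4°–68.5°] uniform, h=9: θ=44.2° here. β=16.8, B=41.1. 9·16.8/41.1 = 3.6788 → s = 3.6788
radial distance = base radius + s = 31 + 3.6788 = 34.6788

34.6788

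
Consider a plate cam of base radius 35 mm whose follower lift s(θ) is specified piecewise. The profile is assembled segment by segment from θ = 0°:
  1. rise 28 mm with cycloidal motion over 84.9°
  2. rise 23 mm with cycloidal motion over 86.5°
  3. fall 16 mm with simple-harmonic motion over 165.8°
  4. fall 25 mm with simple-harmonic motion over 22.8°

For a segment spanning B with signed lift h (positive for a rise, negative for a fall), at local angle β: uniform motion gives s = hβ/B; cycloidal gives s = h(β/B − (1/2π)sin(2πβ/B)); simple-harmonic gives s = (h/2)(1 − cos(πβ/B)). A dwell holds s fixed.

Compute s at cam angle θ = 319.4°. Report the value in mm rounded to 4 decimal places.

seg 1 [0°–84.9°] cycloidal, h=28: full span → s += 28 → s = 28.0000
seg 2 [84.9°–171.4°] cycloidal, h=23: full span → s += 23 → s = 51.0000
seg 3 [171.4°–337.2°] simple-harmonic, h=-16: θ=319.4° here. β=148, B=165.8. -16/2·(1 − cos(π·0.8926)) = -15.5493 → s = 35.4507

35.4507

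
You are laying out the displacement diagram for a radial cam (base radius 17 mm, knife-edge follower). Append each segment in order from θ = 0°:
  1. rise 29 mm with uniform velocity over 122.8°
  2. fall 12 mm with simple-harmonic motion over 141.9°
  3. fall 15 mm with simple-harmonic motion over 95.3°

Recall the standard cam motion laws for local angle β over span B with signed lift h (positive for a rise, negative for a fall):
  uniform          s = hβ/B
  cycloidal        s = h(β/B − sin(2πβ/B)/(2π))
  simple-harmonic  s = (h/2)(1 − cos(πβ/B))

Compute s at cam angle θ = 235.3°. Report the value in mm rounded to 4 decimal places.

seg 1 [0°–122.8°] uniform, h=29: full span → s += 29 → s = 29.0000
seg 2 [122.8°–264.7°] simple-harmonic, h=-12: θ=235.3° here. β=112.5, B=141.9. -12/2·(1 − cos(π·0.7928)) = -10.7732 → s = 18.2268

18.2268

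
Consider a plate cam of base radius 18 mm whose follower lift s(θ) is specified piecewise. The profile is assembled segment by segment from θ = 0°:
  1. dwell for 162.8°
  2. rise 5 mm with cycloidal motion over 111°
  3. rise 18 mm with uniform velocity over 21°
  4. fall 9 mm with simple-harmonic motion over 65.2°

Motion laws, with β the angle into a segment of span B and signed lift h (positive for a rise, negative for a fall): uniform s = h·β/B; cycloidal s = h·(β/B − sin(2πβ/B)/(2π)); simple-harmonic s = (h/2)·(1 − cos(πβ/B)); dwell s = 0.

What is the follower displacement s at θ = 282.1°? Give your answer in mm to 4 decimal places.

seg 1 [0°–162.8°] dwell: s stays 0.0000
seg 2 [162.8°–273.8°] cycloidal, h=5: full span → s += 5 → s = 5.0000
seg 3 [273.8°–294.8°] uniform, h=18: θ=282.1° here. β=8.3, B=21. 18·8.3/21 = 7.1143 → s = 12.1143

12.1143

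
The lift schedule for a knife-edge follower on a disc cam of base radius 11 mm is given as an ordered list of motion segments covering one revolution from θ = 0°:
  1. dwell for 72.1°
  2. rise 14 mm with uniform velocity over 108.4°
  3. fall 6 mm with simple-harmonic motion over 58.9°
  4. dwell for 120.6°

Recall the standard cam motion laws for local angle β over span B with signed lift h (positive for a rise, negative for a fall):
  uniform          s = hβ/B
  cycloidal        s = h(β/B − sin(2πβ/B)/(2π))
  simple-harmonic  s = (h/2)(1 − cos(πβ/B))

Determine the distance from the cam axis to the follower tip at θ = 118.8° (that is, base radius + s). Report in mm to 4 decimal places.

seg 1 [0°–72.1°] dwell: s stays 0.0000
seg 2 [72.1°–180.5°] uniform, h=14: θ=118.8° here. β=46.7, B=108.4. 14·46.7/108.4 = 6.0314 → s = 6.0314
radial distance = base radius + s = 11 + 6.0314 = 17.0314

17.0314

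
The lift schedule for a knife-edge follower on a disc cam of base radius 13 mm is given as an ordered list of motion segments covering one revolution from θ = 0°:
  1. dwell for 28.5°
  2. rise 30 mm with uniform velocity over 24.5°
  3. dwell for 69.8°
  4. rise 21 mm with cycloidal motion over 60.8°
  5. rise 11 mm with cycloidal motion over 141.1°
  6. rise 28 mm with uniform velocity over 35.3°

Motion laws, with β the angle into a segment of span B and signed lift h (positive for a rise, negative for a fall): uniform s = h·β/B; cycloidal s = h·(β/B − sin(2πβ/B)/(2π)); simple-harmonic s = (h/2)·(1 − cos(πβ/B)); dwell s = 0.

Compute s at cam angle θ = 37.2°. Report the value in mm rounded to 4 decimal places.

seg 1 [0°–28.5°] dwell: s stays 0.0000
seg 2 [28.5°–53°] uniform, h=30: θ=37.2° here. β=8.7, B=24.5. 30·8.7/24.5 = 10.6531 → s = 10.6531

10.6531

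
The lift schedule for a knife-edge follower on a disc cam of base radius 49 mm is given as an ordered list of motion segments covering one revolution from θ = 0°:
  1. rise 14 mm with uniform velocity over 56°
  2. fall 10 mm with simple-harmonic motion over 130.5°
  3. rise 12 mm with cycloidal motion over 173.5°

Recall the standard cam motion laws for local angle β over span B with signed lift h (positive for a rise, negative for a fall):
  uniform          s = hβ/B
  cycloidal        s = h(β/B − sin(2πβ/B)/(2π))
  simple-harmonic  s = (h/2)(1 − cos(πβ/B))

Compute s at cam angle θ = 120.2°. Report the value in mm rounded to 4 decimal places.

seg 1 [0°–56°] uniform, h=14: full span → s += 14 → s = 14.0000
seg 2 [56°–186.5°] simple-harmonic, h=-10: θ=120.2° here. β=64.2, B=130.5. -10/2·(1 − cos(π·0.4920)) = -4.8736 → s = 9.1264

9.1264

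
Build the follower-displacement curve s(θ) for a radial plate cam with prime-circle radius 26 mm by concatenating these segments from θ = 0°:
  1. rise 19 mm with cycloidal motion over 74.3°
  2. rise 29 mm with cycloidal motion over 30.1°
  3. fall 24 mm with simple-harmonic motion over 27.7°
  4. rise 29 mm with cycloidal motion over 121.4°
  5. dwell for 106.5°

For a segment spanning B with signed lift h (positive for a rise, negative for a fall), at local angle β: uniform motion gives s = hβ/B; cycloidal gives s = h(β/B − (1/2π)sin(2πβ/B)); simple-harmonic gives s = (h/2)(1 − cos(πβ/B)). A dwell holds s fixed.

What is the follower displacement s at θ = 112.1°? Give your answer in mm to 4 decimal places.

seg 1 [0°–74.3°] cycloidal, h=19: full span → s += 19 → s = 19.0000
seg 2 [74.3°–104.4°] cycloidal, h=29: full span → s += 29 → s = 48.0000
seg 3 [104.4°–132.1°] simple-harmonic, h=-24: θ=112.1° here. β=7.7, B=27.7. -24/2·(1 − cos(π·0.2780)) = -4.2923 → s = 43.7077

43.7077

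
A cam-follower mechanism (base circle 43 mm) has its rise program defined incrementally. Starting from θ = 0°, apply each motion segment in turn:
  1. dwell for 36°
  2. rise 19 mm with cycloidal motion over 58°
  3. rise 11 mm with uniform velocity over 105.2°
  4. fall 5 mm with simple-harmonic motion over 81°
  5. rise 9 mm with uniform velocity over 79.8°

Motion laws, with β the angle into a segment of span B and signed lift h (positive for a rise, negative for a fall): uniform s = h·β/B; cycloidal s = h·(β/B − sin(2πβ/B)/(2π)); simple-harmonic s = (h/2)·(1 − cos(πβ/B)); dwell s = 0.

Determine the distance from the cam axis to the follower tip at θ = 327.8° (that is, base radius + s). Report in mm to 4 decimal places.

seg 1 [0°–36°] dwell: s stays 0.0000
seg 2 [36°–94°] cycloidal, h=19: full span → s += 19 → s = 19.0000
seg 3 [94°–199.2°] uniform, h=11: full span → s += 11 → s = 30.0000
seg 4 [199.2°–280.2°] simple-harmonic, h=-5: full span → s += -5 → s = 25.0000
seg 5 [280.2°–360°] uniform, h=9: θ=327.8° here. β=47.6, B=79.8. 9·47.6/79.8 = 5.3684 → s = 30.3684
radial distance = base radius + s = 43 + 30.3684 = 73.3684

73.3684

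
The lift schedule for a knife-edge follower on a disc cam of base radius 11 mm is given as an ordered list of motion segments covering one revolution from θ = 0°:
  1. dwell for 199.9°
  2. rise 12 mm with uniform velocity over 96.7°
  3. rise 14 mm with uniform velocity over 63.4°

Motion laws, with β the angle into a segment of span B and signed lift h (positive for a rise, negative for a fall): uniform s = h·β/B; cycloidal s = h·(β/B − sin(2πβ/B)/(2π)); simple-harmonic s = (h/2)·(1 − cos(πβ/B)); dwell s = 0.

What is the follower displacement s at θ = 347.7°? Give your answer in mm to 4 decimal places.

seg 1 [0°–199.9°] dwell: s stays 0.0000
seg 2 [199.9°–296.6°] uniform, h=12: full span → s += 12 → s = 12.0000
seg 3 [296.6°–360°] uniform, h=14: θ=347.7° here. β=51.1, B=63.4. 14·51.1/63.4 = 11.2839 → s = 23.2839

23.2839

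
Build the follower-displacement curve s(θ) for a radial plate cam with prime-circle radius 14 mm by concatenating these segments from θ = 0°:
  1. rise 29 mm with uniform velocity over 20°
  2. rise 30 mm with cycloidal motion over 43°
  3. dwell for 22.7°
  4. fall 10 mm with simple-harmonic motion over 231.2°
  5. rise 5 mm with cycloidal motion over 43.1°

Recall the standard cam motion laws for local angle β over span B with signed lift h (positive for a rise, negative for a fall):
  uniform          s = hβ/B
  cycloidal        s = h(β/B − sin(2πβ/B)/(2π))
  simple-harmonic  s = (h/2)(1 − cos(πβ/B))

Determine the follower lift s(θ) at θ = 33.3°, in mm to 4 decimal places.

seg 1 [0°–20°] uniform, h=29: full span → s += 29 → s = 29.0000
seg 2 [20°–63°] cycloidal, h=30: θ=33.3° here. β=13.3, B=43. 30·(0.3093 − sin(2π·0.3093)/(2π)) = 4.8321 → s = 33.8321

33.8321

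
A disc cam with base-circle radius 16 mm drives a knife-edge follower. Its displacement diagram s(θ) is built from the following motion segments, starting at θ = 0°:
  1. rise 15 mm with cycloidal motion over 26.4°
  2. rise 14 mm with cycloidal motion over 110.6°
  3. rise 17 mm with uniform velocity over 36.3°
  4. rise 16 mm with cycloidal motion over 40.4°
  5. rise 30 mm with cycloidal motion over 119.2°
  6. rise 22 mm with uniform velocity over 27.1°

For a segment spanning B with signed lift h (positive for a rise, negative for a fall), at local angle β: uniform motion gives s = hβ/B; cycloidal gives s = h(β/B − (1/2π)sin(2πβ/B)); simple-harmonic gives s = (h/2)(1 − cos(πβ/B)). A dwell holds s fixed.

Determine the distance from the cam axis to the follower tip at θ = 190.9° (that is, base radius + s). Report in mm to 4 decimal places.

seg 1 [0°–26.4°] cycloidal, h=15: full span → s += 15 → s = 15.0000
seg 2 [26.4°–137°] cycloidal, h=14: full span → s += 14 → s = 29.0000
seg 3 [137°–173.3°] uniform, h=17: full span → s += 17 → s = 46.0000
seg 4 [173.3°–213.7°] cycloidal, h=16: θ=190.9° here. β=17.6, B=40.4. 16·(0.4356 − sin(2π·0.4356)/(2π)) = 5.9684 → s = 51.9684
radial distance = base radius + s = 16 + 51.9684 = 67.9684

67.9684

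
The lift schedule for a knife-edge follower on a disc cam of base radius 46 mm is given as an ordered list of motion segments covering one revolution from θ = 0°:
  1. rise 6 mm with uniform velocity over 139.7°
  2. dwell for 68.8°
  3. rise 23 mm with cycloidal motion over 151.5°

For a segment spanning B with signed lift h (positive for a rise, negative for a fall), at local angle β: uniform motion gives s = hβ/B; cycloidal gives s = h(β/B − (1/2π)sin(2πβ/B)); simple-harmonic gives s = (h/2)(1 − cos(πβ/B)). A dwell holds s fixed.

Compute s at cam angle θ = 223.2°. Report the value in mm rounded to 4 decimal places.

seg 1 [0°–139.7°] uniform, h=6: full span → s += 6 → s = 6.0000
seg 2 [139.7°–208.5°] dwell: s stays 6.0000
seg 3 [208.5°–360°] cycloidal, h=23: θ=223.2° here. β=14.7, B=151.5. 23·(0.0970 − sin(2π·0.0970)/(2π)) = 0.1357 → s = 6.1357

6.1357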